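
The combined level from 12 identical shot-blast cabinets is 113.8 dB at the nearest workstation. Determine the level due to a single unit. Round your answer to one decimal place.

For N identical incoherent sources L_total = L₁ + 10·log₁₀ N, so L₁ = 113.8 − 10·log₁₀(12) = 113.8 − 10.792.

103.0 dB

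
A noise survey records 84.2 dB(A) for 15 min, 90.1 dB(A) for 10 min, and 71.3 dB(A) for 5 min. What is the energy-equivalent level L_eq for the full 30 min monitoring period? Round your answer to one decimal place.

86.8 dB(A)

L_eq = 10·log₁₀[(1/T)·Σ tᵢ·10^(Lᵢ/10)] with T = 30 min.
Σ tᵢ·10^(Lᵢ/10) = 15·10^(84.2/10) + 10·10^(90.1/10) + 5·10^(71.3/10) = 1.425e+10.
L_eq = 10·log₁₀(1.425e+10/30) = 86.77 dB(A).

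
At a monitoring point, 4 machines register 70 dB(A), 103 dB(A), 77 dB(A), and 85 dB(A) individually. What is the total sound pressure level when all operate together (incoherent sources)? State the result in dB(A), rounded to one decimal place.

103.1 dB(A)

Incoherent sources combine by intensity addition: L_total = 10·log₁₀(Σ 10^(L_i/10)).
Σ 10^(L/10) = 10^(70/10) + 10^(103/10) + 10^(77/10) + 10^(85/10) = 2.033e+10.
L_total = 10·log₁₀(2.033e+10) = 103.08 dB(A).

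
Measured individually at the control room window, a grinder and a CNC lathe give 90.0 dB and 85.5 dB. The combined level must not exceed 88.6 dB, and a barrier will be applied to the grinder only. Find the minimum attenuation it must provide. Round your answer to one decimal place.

The untreated sources together contribute 10^(85.5/10) = 3.548e+08, i.e. 85.50 dB.
To meet 88.6 dB overall, the treated grinder may contribute at most 10^(88.6/10) − 3.548e+08 = 3.696e+08, i.e. 85.68 dB.
Required insertion loss = 90.0 − 85.68 = 4.32 dB.

4.3 dB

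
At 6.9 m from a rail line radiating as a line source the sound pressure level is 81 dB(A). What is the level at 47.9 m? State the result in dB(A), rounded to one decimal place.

Cylindrical spreading from a line source gives a 10·log₁₀(r₂/r₁) drop.
L₂ = 81 − 10·log₁₀(47.9/6.9) = 81 − 8.415 = 72.59 dB(A).

72.6 dB(A)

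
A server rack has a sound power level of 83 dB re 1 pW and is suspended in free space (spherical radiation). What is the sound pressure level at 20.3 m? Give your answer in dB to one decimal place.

The power spreads over a sphere of area 4π·r², so L_p = L_w − 10·log₁₀(4π·r²).
4π·r² = 5178 m², 10·log₁₀ of that is 37.142 dB.
L_p = 83 − 37.142 = 45.86 dB.

45.9 dB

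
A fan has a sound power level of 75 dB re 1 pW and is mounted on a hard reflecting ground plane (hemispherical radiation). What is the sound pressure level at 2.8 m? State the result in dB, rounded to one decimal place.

L_p = L_w − 10·log₁₀(2π·r²) with r = 2.8 m.
2π·r² = 49.26 m², 10·log₁₀ of that is 16.925 dB.
L_p = 75 − 16.925 = 58.08 dB.

58.1 dB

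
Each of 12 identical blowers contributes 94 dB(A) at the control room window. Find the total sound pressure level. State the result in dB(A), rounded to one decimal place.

N identical incoherent sources raise the level by 10·log₁₀ N.
L_total = 94 + 10·log₁₀(12) = 94 + 10.792 = 104.79 dB(A).

104.8 dB(A)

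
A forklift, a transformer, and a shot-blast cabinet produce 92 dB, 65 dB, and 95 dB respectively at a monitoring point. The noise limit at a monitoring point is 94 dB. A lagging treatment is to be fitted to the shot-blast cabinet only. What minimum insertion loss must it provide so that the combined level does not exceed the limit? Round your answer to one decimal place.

5.3 dB

Everything except the shot-blast cabinet sums to 10^(92/10) + 10^(65/10) = 1.588e+09 in linear terms, 92.01 dB.
The limit corresponds to 10^(94/10) = 2.512e+09; subtracting the fixed part leaves 9.238e+08 for the shot-blast cabinet, i.e. 89.66 dB.
Required insertion loss = 95 − 89.66 = 5.34 dB.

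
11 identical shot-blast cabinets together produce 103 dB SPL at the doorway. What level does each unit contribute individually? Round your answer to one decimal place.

11 equal contributions raise the level by 10·log₁₀ 11 = 10.414 dB, so each unit alone gives 103 − 10.414.

92.6 dB SPL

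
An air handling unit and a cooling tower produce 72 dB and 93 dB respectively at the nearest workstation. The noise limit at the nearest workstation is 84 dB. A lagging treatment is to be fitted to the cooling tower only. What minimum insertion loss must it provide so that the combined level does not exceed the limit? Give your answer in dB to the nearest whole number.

9 dB

Everything except the cooling tower sums to 10^(72/10) = 1.585e+07 in linear terms, 72.00 dB.
The limit corresponds to 10^(84/10) = 2.512e+08; subtracting the fixed part leaves 2.353e+08 for the cooling tower, i.e. 83.72 dB.
So the cooling tower must be reduced from 93 to 83.72 dB: IL = 9.28 dB.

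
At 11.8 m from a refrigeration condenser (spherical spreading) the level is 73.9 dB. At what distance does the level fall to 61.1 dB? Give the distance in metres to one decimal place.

51.5 m

The 12.8 dB drop corresponds to a distance ratio of 10^(12.8/20) for a point source.
r₂ = 11.8·10^((73.9−61.1)/20) = 11.8·10^(12.8/20) = 51.51 m.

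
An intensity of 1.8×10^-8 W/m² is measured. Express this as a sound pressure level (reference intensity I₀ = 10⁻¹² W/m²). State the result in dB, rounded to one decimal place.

42.6 dB

L = 10·log₁₀(I/I₀) = 10·log₁₀(1.8×10^-8/10⁻¹²) = 10·log₁₀(1.8×10^4).
L = 10·(0.2553 + 4) = 42.55 dB.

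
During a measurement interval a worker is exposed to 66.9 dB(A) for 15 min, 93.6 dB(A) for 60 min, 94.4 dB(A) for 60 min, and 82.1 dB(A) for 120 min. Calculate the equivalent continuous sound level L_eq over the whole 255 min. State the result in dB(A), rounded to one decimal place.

L_eq = 10·log₁₀[(1/T)·Σ tᵢ·10^(Lᵢ/10)] with T = 255 min.
Σ tᵢ·10^(Lᵢ/10) = 15·10^(66.9/10) + 60·10^(93.6/10) + 60·10^(94.4/10) + 120·10^(82.1/10) = 3.222e+11.
L_eq = 10·log₁₀(3.222e+11/255) = 91.02 dB(A).

91.0 dB(A)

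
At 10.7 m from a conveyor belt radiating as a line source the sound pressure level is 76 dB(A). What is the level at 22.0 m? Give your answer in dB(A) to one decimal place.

Cylindrical spreading from a line source gives a 10·log₁₀(r₂/r₁) drop.
L₂ = 76 − 10·log₁₀(22.0/10.7) = 76 − 3.130 = 72.87 dB(A).

72.9 dB(A)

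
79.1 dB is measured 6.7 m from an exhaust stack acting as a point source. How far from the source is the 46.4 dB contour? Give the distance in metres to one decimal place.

Point-source spreading drops the level by 20·log₁₀(r₂/r₁); inverting, r₂/r₁ = 10^(ΔL/20).
r₂ = 6.7·10^((79.1−46.4)/20) = 6.7·10^(32.7/20) = 289.12 m.

289.1 m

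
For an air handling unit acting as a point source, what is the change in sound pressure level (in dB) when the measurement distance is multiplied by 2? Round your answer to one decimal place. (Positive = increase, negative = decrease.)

With spherical spreading the level changes by −20·log₁₀(r₂/r₁).
ΔL = −20·log₁₀(2) = -6.02 dB.

-6.0 dB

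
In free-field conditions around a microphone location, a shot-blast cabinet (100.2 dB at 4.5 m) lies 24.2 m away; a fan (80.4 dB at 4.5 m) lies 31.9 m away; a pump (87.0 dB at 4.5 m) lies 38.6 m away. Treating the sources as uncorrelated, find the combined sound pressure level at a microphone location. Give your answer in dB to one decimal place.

85.7 dB

Apply inverse-square spreading to bring every level to the receiver, then sum 10^(L/10).
shot-blast cabinet: 100.2 − 20·log₁₀(24.2/4.5) = 100.2 − 14.61 = 85.59 dB.
fan: 80.4 − 20·log₁₀(31.9/4.5) = 80.4 − 17.01 = 63.39 dB.
pump: 87.0 − 20·log₁₀(38.6/4.5) = 87.0 − 18.67 = 68.33 dB.
Σ 10^(L/10) = 3.711e+08 → L_total = 10·log₁₀(3.711e+08) = 85.69 dB.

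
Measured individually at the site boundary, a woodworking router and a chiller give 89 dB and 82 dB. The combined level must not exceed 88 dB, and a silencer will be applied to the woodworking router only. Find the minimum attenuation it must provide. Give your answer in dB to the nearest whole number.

Everything except the woodworking router sums to 10^(82/10) = 1.585e+08 in linear terms, 82.00 dB.
To meet 88 dB overall, the treated woodworking router may contribute at most 10^(88/10) − 1.585e+08 = 4.725e+08, i.e. 86.74 dB.
So the woodworking router must be reduced from 89 to 86.74 dB: IL = 2.26 dB.

2 dB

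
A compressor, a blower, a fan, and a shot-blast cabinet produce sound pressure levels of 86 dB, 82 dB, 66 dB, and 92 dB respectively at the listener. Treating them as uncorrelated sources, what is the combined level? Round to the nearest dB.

Incoherent sources combine by intensity addition: L_total = 10·log₁₀(Σ 10^(L_i/10)).
Σ 10^(L/10) = 10^(86/10) + 10^(82/10) + 10^(66/10) + 10^(92/10) = 2.145e+09.
L_total = 10·log₁₀(2.145e+09) = 93.32 dB.

93 dB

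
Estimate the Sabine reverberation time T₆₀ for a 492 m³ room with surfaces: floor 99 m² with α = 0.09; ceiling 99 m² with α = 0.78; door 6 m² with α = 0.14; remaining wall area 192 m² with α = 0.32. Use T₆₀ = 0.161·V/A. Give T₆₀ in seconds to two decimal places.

Total absorption A = 99·0.09 + 99·0.78 + 6·0.14 + 192·0.32 = 148.41 m² sabins.
T₆₀ = 0.161 × 492 / 148.41 = 0.534 s.

0.53 s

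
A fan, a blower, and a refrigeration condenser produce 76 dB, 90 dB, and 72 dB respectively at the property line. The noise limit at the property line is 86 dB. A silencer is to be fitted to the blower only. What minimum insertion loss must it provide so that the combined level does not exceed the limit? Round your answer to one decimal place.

Everything except the blower sums to 10^(76/10) + 10^(72/10) = 5.566e+07 in linear terms, 77.46 dB.
The limit corresponds to 10^(86/10) = 3.981e+08; subtracting the fixed part leaves 3.424e+08 for the blower, i.e. 85.35 dB.
Required insertion loss = 90 − 85.35 = 4.65 dB.

4.7 dB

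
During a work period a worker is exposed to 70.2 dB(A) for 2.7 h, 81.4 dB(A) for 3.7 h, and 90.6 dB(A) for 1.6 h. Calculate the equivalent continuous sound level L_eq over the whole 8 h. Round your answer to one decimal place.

84.7 dB(A)

Weight each interval's intensity by its duration and average over T = 8 h:
Σ tᵢ·10^(Lᵢ/10) = 2.7·10^(70.2/10) + 3.7·10^(81.4/10) + 1.6·10^(90.6/10) = 2.376e+09.
L_eq = 10·log₁₀(2.376e+09/8) = 84.73 dB(A).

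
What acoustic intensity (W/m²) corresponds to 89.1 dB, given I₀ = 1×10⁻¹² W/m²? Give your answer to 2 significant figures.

I = I₀·10^(L/10) = 10⁻¹² × 10^(89.1/10) = 10^(-3.090).

0.00081 W/m²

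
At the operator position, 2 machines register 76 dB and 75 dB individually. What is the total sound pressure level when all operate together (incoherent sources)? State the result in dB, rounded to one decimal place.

78.5 dB

For uncorrelated sources the intensities add, so convert each level to linear form, sum, and take 10·log₁₀ of the total.
Σ 10^(L/10) = 10^(76/10) + 10^(75/10) = 7.143e+07.
L_total = 10·log₁₀(7.143e+07) = 78.54 dB.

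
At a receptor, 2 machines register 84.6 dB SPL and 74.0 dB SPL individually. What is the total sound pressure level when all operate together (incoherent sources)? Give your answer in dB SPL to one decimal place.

85.0 dB SPL

Incoherent sources combine by intensity addition: L_total = 10·log₁₀(Σ 10^(L_i/10)).
Σ 10^(L/10) = 10^(84.6/10) + 10^(74.0/10) = 3.135e+08.
L_total = 10·log₁₀(3.135e+08) = 84.96 dB SPL.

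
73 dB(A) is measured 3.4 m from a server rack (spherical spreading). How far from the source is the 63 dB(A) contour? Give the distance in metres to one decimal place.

Point-source spreading drops the level by 20·log₁₀(r₂/r₁); inverting, r₂/r₁ = 10^(ΔL/20).
r₂ = 3.4·10^((73−63)/20) = 3.4·10^(10.0/20) = 10.75 m.

10.8 m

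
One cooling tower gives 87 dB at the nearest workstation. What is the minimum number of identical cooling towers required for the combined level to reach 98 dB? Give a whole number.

N identical sources give L₁ + 10·log₁₀ N, so require 10·log₁₀ N ≥ 98 − 87 = 11.0 dB.
N ≥ 10^(11.0/10) = 12.589, so N = 13.

13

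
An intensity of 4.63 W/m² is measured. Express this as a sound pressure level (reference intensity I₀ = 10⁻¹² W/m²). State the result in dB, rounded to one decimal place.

126.7 dB

L = 10·log₁₀(I/I₀) = 10·log₁₀(4.63/10⁻¹²) = 10·log₁₀(4.63×10^12).
L = 10·(0.6656 + 12) = 126.66 dB.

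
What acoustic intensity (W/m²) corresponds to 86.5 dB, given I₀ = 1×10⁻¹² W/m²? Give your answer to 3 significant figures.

I = I₀·10^(L/10) = 10⁻¹² × 10^(86.5/10) = 10^(-3.350).

0.000447 W/m²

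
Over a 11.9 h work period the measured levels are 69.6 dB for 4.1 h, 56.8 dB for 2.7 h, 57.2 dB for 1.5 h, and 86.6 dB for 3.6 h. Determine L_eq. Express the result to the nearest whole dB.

L_eq = 10·log₁₀[(1/T)·Σ tᵢ·10^(Lᵢ/10)] with T = 11.9 h.
Σ tᵢ·10^(Lᵢ/10) = 4.1·10^(69.6/10) + 2.7·10^(56.8/10) + 1.5·10^(57.2/10) + 3.6·10^(86.6/10) = 1.685e+09.
L_eq = 10·log₁₀(1.685e+09/11.9) = 81.51 dB.

82 dB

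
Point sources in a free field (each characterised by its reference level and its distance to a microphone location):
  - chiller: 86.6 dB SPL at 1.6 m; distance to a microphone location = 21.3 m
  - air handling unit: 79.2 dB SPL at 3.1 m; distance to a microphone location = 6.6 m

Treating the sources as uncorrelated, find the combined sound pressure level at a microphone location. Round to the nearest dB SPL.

Apply inverse-square spreading to bring every level to the receiver, then sum 10^(L/10).
chiller: 86.6 − 20·log₁₀(21.3/1.6) = 86.6 − 22.49 = 64.11 dB SPL.
air handling unit: 79.2 − 20·log₁₀(6.6/3.1) = 79.2 − 6.56 = 72.64 dB SPL.
Σ 10^(L/10) = 2.093e+07 → L_total = 10·log₁₀(2.093e+07) = 73.21 dB SPL.

73 dB SPL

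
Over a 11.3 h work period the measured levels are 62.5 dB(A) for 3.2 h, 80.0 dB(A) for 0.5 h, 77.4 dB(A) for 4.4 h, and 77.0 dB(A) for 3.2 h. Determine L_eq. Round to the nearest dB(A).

Weight each interval's intensity by its duration and average over T = 11.3 h:
Σ tᵢ·10^(Lᵢ/10) = 3.2·10^(62.5/10) + 0.5·10^(80.0/10) + 4.4·10^(77.4/10) + 3.2·10^(77.0/10) = 4.579e+08.
L_eq = 10·log₁₀(4.579e+08/11.3) = 76.08 dB(A).

76 dB(A)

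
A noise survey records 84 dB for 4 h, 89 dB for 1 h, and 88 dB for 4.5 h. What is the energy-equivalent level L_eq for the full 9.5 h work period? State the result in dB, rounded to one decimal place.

86.9 dB

L_eq = 10·log₁₀[(1/T)·Σ tᵢ·10^(Lᵢ/10)] with T = 9.5 h.
Σ tᵢ·10^(Lᵢ/10) = 4·10^(84/10) + 1·10^(89/10) + 4.5·10^(88/10) = 4.638e+09.
L_eq = 10·log₁₀(4.638e+09/9.5) = 86.89 dB.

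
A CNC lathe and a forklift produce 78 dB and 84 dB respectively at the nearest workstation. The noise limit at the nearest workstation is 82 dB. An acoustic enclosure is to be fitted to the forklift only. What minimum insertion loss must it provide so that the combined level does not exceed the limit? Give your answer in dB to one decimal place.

Fixed contribution from the other source: Σ 10^(L/10) = 10^(78/10) = 6.310e+07 (78.00 dB).
The limit corresponds to 10^(82/10) = 1.585e+08; subtracting the fixed part leaves 9.539e+07 for the forklift, i.e. 79.80 dB.
Required insertion loss = 84 − 79.80 = 4.20 dB.

4.2 dB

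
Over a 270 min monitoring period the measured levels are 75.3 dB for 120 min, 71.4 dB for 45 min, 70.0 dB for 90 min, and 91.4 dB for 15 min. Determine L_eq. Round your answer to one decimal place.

Weight each interval's intensity by its duration and average over T = 270 min:
Σ tᵢ·10^(Lᵢ/10) = 120·10^(75.3/10) + 45·10^(71.4/10) + 90·10^(70.0/10) + 15·10^(91.4/10) = 2.629e+10.
L_eq = 10·log₁₀(2.629e+10/270) = 79.88 dB.

79.9 dB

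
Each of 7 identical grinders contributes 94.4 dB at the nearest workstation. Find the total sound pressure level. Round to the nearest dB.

With 7 equal, uncorrelated contributions the intensity is 7× that of one unit, giving a rise of 10·log₁₀ 7.
L_total = 94.4 + 10·log₁₀(7) = 94.4 + 8.451 = 102.85 dB.

103 dB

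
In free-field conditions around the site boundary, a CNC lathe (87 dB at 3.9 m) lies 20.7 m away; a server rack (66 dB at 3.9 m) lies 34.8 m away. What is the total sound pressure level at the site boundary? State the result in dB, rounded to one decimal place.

72.5 dB

Propagate each source to the receiver with L = L_ref − 20·log₁₀(r/r_ref), then add intensities.
CNC lathe: 87 − 20·log₁₀(20.7/3.9) = 87 − 14.50 = 72.50 dB.
server rack: 66 − 20·log₁₀(34.8/3.9) = 66 − 19.01 = 46.99 dB.
Σ 10^(L/10) = 1.784e+07 → L_total = 10·log₁₀(1.784e+07) = 72.51 dB.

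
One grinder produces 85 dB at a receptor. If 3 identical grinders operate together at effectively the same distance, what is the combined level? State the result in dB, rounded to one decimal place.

With 3 equal, uncorrelated contributions the intensity is 3× that of one unit, giving a rise of 10·log₁₀ 3.
L_total = 85 + 10·log₁₀(3) = 85 + 4.771 = 89.77 dB.

89.8 dB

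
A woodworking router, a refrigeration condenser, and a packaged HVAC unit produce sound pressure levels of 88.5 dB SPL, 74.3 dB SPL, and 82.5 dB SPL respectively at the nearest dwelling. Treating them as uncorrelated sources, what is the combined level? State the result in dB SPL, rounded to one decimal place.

89.6 dB SPL

For uncorrelated sources the intensities add, so convert each level to linear form, sum, and take 10·log₁₀ of the total.
Σ 10^(L/10) = 10^(88.5/10) + 10^(74.3/10) + 10^(82.5/10) = 9.127e+08.
L_total = 10·log₁₀(9.127e+08) = 89.60 dB SPL.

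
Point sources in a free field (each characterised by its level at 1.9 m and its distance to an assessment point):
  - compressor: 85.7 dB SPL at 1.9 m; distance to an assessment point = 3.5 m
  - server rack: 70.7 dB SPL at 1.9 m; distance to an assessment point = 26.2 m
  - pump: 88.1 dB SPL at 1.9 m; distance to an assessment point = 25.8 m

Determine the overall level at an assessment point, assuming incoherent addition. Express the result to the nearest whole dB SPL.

Propagate each source to the receiver with L = L_ref − 20·log₁₀(r/r_ref), then add intensities.
compressor: 85.7 − 20·log₁₀(3.5/1.9) = 85.7 − 5.31 = 80.39 dB SPL.
server rack: 70.7 − 20·log₁₀(26.2/1.9) = 70.7 − 22.79 = 47.91 dB SPL.
pump: 88.1 − 20·log₁₀(25.8/1.9) = 88.1 − 22.66 = 65.44 dB SPL.
Σ 10^(L/10) = 1.131e+08 → L_total = 10·log₁₀(1.131e+08) = 80.53 dB SPL.

81 dB SPL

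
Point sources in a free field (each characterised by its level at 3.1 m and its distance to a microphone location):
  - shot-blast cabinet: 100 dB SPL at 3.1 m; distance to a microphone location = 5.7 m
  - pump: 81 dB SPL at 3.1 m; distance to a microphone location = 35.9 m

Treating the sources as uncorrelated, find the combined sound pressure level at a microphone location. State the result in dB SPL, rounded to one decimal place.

First find each source's level at the receiver (point-source: −20·log₁₀(r/r_ref)), then combine on an intensity basis.
shot-blast cabinet: 100 − 20·log₁₀(5.7/3.1) = 100 − 5.29 = 94.71 dB SPL.
pump: 81 − 20·log₁₀(35.9/3.1) = 81 − 21.27 = 59.73 dB SPL.
Σ 10^(L/10) = 2.959e+09 → L_total = 10·log₁₀(2.959e+09) = 94.71 dB SPL.

94.7 dB SPL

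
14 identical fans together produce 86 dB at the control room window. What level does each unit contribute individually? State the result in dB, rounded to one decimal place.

For N identical incoherent sources L_total = L₁ + 10·log₁₀ N, so L₁ = 86 − 10·log₁₀(14) = 86 − 11.461.

74.5 dB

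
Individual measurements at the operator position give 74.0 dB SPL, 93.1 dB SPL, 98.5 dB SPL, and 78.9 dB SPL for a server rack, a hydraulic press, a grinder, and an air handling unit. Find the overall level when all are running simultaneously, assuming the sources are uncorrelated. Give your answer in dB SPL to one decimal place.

Incoherent sources combine by intensity addition: L_total = 10·log₁₀(Σ 10^(L_i/10)).
Σ 10^(L/10) = 10^(74.0/10) + 10^(93.1/10) + 10^(98.5/10) + 10^(78.9/10) = 9.224e+09.
L_total = 10·log₁₀(9.224e+09) = 99.65 dB SPL.

99.6 dB SPL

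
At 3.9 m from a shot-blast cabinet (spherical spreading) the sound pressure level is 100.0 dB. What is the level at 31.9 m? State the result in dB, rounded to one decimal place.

Spherical spreading from a point source gives a 20·log₁₀(r₂/r₁) drop.
L₂ = 100.0 − 20·log₁₀(31.9/3.9) = 100.0 − 18.255 = 81.75 dB.

81.7 dB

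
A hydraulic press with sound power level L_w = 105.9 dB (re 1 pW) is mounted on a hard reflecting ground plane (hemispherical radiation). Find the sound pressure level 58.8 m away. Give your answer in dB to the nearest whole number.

L_p = L_w − 10·log₁₀(2π·r²) with r = 58.8 m.
2π·r² = 2.172e+04 m², 10·log₁₀ of that is 43.369 dB.
L_p = 105.9 − 43.369 = 62.53 dB.

63 dB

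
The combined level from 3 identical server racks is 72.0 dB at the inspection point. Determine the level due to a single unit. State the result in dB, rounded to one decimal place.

67.2 dB

For N identical incoherent sources L_total = L₁ + 10·log₁₀ N, so L₁ = 72.0 − 10·log₁₀(3) = 72.0 − 4.771.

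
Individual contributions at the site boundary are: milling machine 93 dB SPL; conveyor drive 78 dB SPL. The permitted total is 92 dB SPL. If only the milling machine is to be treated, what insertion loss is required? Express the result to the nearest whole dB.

1 dB

Everything except the milling machine sums to 10^(78/10) = 6.310e+07 in linear terms, 78.00 dB SPL.
To meet 92 dB SPL overall, the treated milling machine may contribute at most 10^(92/10) − 6.310e+07 = 1.522e+09, i.e. 91.82 dB SPL.
Required insertion loss = 93 − 91.82 = 1.18 dB.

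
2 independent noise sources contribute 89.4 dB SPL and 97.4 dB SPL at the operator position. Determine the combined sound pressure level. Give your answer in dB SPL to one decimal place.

98.0 dB SPL

Incoherent sources combine by intensity addition: L_total = 10·log₁₀(Σ 10^(L_i/10)).
Σ 10^(L/10) = 10^(89.4/10) + 10^(97.4/10) = 6.366e+09.
L_total = 10·log₁₀(6.366e+09) = 98.04 dB SPL.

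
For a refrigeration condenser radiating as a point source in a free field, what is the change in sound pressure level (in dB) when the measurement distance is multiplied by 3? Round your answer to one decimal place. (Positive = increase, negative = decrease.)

With spherical spreading the level changes by −20·log₁₀(r₂/r₁).
ΔL = −20·log₁₀(3) = -9.54 dB.

-9.5 dB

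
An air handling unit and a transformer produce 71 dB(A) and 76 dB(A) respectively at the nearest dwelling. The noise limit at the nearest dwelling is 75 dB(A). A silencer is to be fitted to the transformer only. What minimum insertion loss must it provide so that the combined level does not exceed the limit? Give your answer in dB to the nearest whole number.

3 dB

Everything except the transformer sums to 10^(71/10) = 1.259e+07 in linear terms, 71.00 dB(A).
The limit corresponds to 10^(75/10) = 3.162e+07; subtracting the fixed part leaves 1.903e+07 for the transformer, i.e. 72.80 dB(A).
So the transformer must be reduced from 76 to 72.80 dB(A): IL = 3.20 dB.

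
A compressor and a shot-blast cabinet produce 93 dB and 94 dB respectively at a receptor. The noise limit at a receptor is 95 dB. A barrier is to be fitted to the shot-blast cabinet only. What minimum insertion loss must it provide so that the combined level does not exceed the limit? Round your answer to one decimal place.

3.3 dB

Everything except the shot-blast cabinet sums to 10^(93/10) = 1.995e+09 in linear terms, 93.00 dB.
To meet 95 dB overall, the treated shot-blast cabinet may contribute at most 10^(95/10) − 1.995e+09 = 1.167e+09, i.e. 90.67 dB.
Required insertion loss = 94 − 90.67 = 3.33 dB.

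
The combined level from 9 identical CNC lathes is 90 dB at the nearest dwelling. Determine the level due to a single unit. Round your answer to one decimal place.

9 equal contributions raise the level by 10·log₁₀ 9 = 9.542 dB, so each unit alone gives 90 − 9.542.

80.5 dB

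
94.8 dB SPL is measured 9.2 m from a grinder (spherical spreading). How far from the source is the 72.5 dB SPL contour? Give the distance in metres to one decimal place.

119.9 m

Point-source spreading drops the level by 20·log₁₀(r₂/r₁); inverting, r₂/r₁ = 10^(ΔL/20).
r₂ = 9.2·10^((94.8−72.5)/20) = 9.2·10^(22.3/20) = 119.89 m.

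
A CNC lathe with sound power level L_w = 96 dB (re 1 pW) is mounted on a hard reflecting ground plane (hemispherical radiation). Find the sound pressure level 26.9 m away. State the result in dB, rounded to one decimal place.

Free-field hemispherical radiation: L_p = L_w − 10·log₁₀(2π·r²), r = 26.9 m.
2π·r² = 4547 m², 10·log₁₀ of that is 36.577 dB.
L_p = 96 − 36.577 = 59.42 dB.

59.4 dB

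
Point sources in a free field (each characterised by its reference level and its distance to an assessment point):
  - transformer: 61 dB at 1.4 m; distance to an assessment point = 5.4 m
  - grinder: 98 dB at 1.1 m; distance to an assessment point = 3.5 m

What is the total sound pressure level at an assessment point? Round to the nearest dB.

First find each source's level at the receiver (point-source: −20·log₁₀(r/r_ref)), then combine on an intensity basis.
transformer: 61 − 20·log₁₀(5.4/1.4) = 61 − 11.73 = 49.27 dB.
grinder: 98 − 20·log₁₀(3.5/1.1) = 98 − 10.05 = 87.95 dB.
Σ 10^(L/10) = 6.233e+08 → L_total = 10·log₁₀(6.233e+08) = 87.95 dB.

88 dB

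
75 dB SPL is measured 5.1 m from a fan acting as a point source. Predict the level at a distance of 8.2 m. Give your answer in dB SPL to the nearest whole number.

71 dB SPL

Spherical spreading from a point source gives a 20·log₁₀(r₂/r₁) drop.
L₂ = 75 − 20·log₁₀(8.2/5.1) = 75 − 4.125 = 70.88 dB SPL.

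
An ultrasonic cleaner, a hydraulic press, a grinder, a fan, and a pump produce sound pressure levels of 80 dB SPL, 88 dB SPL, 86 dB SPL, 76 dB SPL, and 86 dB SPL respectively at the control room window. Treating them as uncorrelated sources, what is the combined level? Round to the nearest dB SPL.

Incoherent sources combine by intensity addition: L_total = 10·log₁₀(Σ 10^(L_i/10)).
Σ 10^(L/10) = 10^(80/10) + 10^(88/10) + 10^(86/10) + 10^(76/10) + 10^(86/10) = 1.567e+09.
L_total = 10·log₁₀(1.567e+09) = 91.95 dB SPL.

92 dB SPL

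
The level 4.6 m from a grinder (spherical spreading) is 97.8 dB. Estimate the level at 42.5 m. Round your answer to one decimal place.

78.5 dB

For a point source, L₂ = L₁ − 20·log₁₀(r₂/r₁).
L₂ = 97.8 − 20·log₁₀(42.5/4.6) = 97.8 − 19.313 = 78.49 dB.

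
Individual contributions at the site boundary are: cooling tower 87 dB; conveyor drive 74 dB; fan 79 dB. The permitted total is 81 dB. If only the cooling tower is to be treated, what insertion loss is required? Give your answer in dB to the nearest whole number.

Fixed contribution from the other sources: Σ 10^(L/10) = 10^(74/10) + 10^(79/10) = 1.046e+08 (80.19 dB).
To meet 81 dB overall, the treated cooling tower may contribute at most 10^(81/10) − 1.046e+08 = 2.134e+07, i.e. 73.29 dB.
Required insertion loss = 87 − 73.29 = 13.71 dB.

14 dB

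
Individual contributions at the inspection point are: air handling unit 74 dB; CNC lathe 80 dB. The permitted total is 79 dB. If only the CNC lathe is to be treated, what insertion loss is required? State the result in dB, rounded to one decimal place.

Fixed contribution from the other source: Σ 10^(L/10) = 10^(74/10) = 2.512e+07 (74.00 dB).
To meet 79 dB overall, the treated CNC lathe may contribute at most 10^(79/10) − 2.512e+07 = 5.431e+07, i.e. 77.35 dB.
So the CNC lathe must be reduced from 80 to 77.35 dB: IL = 2.65 dB.

2.7 dB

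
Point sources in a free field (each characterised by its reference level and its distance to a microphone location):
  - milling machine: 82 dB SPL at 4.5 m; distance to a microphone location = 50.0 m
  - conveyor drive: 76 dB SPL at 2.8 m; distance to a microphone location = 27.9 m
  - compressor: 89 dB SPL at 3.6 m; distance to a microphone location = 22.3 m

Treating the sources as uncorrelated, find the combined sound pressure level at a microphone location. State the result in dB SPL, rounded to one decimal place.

73.5 dB SPL

First find each source's level at the receiver (point-source: −20·log₁₀(r/r_ref)), then combine on an intensity basis.
milling machine: 82 − 20·log₁₀(50.0/4.5) = 82 − 20.92 = 61.08 dB SPL.
conveyor drive: 76 − 20·log₁₀(27.9/2.8) = 76 − 19.97 = 56.03 dB SPL.
compressor: 89 − 20·log₁₀(22.3/3.6) = 89 − 15.84 = 73.16 dB SPL.
Σ 10^(L/10) = 2.239e+07 → L_total = 10·log₁₀(2.239e+07) = 73.50 dB SPL.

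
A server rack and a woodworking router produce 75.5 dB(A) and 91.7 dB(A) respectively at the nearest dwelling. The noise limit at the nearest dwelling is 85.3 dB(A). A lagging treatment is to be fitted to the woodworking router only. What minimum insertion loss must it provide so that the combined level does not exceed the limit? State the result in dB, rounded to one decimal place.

6.9 dB

Fixed contribution from the other source: Σ 10^(L/10) = 10^(75.5/10) = 3.548e+07 (75.50 dB(A)).
To meet 85.3 dB(A) overall, the treated woodworking router may contribute at most 10^(85.3/10) − 3.548e+07 = 3.034e+08, i.e. 84.82 dB(A).
Required insertion loss = 91.7 − 84.82 = 6.88 dB.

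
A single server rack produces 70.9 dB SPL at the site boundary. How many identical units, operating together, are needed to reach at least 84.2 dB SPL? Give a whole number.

22

N identical sources give L₁ + 10·log₁₀ N, so require 10·log₁₀ N ≥ 84.2 − 70.9 = 13.3 dB.
N ≥ 10^(13.3/10) = 21.380, so N = 22.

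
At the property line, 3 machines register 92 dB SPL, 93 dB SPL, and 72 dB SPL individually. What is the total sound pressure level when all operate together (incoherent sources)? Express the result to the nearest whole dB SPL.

96 dB SPL

Incoherent sources combine by intensity addition: L_total = 10·log₁₀(Σ 10^(L_i/10)).
Σ 10^(L/10) = 10^(92/10) + 10^(93/10) + 10^(72/10) = 3.596e+09.
L_total = 10·log₁₀(3.596e+09) = 95.56 dB SPL.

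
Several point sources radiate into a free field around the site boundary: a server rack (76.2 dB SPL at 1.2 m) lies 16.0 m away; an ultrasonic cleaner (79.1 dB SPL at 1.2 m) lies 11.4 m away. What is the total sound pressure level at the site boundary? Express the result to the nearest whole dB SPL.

First find each source's level at the receiver (point-source: −20·log₁₀(r/r_ref)), then combine on an intensity basis.
server rack: 76.2 − 20·log₁₀(16.0/1.2) = 76.2 − 22.50 = 53.70 dB SPL.
ultrasonic cleaner: 79.1 − 20·log₁₀(11.4/1.2) = 79.1 − 19.55 = 59.55 dB SPL.
Σ 10^(L/10) = 1.135e+06 → L_total = 10·log₁₀(1.135e+06) = 60.55 dB SPL.

61 dB SPL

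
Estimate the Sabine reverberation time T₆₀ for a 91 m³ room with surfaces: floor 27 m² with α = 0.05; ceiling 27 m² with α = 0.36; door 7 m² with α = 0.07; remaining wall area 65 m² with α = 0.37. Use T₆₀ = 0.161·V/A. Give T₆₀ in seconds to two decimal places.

0.41 s

A = Σ Sᵢαᵢ = 27·0.05 + 27·0.36 + 7·0.07 + 65·0.37 = 35.61 m².
T₆₀ = 0.161·V/A = 0.161·91/35.61 = 0.411 s.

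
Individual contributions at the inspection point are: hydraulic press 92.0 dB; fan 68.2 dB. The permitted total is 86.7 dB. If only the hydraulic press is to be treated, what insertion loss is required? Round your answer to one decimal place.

5.4 dB

Everything except the hydraulic press sums to 10^(68.2/10) = 6.607e+06 in linear terms, 68.20 dB.
The limit corresponds to 10^(86.7/10) = 4.677e+08; subtracting the fixed part leaves 4.611e+08 for the hydraulic press, i.e. 86.64 dB.
So the hydraulic press must be reduced from 92.0 to 86.64 dB: IL = 5.36 dB.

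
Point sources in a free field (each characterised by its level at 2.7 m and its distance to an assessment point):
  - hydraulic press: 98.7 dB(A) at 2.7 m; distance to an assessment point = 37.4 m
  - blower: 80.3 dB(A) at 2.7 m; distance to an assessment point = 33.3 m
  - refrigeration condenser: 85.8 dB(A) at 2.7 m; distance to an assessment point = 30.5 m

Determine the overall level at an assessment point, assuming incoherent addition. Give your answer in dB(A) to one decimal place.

First find each source's level at the receiver (point-source: −20·log₁₀(r/r_ref)), then combine on an intensity basis.
hydraulic press: 98.7 − 20·log₁₀(37.4/2.7) = 98.7 − 22.83 = 75.87 dB(A).
blower: 80.3 − 20·log₁₀(33.3/2.7) = 80.3 − 21.82 = 58.48 dB(A).
refrigeration condenser: 85.8 − 20·log₁₀(30.5/2.7) = 85.8 − 21.06 = 64.74 dB(A).
Σ 10^(L/10) = 4.232e+07 → L_total = 10·log₁₀(4.232e+07) = 76.27 dB(A).

76.3 dB(A)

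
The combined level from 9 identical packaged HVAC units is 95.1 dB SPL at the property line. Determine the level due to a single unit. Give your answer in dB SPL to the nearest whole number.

86 dB SPL

Dividing the total intensity by 9 lowers the level by 10·log₁₀ 9 = 9.542 dB: L₁ = 95.1 − 9.542.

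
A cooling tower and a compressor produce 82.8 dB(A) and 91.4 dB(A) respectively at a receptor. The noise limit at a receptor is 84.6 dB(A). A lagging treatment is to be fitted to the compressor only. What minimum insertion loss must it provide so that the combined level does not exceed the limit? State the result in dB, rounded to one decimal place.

Fixed contribution from the other source: Σ 10^(L/10) = 10^(82.8/10) = 1.905e+08 (82.80 dB(A)).
To meet 84.6 dB(A) overall, the treated compressor may contribute at most 10^(84.6/10) − 1.905e+08 = 9.786e+07, i.e. 79.91 dB(A).
So the compressor must be reduced from 91.4 to 79.91 dB(A): IL = 11.49 dB.

11.5 dB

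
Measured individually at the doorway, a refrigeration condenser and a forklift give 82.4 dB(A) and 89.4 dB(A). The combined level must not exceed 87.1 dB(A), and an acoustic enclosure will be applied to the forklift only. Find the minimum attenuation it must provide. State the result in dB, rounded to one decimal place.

4.1 dB

The untreated sources together contribute 10^(82.4/10) = 1.738e+08, i.e. 82.40 dB(A).
The limit corresponds to 10^(87.1/10) = 5.129e+08; subtracting the fixed part leaves 3.391e+08 for the forklift, i.e. 85.30 dB(A).
So the forklift must be reduced from 89.4 to 85.30 dB(A): IL = 4.10 dB.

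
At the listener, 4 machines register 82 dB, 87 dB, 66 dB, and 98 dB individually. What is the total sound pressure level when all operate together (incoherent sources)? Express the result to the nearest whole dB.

For uncorrelated sources the intensities add, so convert each level to linear form, sum, and take 10·log₁₀ of the total.
Σ 10^(L/10) = 10^(82/10) + 10^(87/10) + 10^(66/10) + 10^(98/10) = 6.973e+09.
L_total = 10·log₁₀(6.973e+09) = 98.43 dB.

98 dB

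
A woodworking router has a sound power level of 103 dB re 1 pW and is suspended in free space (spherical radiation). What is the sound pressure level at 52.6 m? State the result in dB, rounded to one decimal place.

Free-field spherical radiation: L_p = L_w − 10·log₁₀(4π·r²), r = 52.6 m.
4π·r² = 3.477e+04 m², 10·log₁₀ of that is 45.412 dB.
L_p = 103 − 45.412 = 57.59 dB.

57.6 dB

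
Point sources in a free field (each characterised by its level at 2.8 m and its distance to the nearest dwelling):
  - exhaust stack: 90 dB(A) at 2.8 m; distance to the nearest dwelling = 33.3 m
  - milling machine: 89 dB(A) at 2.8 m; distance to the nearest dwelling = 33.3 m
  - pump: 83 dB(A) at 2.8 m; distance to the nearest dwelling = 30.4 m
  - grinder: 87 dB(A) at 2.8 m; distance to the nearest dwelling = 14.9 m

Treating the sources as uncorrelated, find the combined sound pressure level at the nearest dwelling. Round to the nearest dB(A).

75 dB(A)

Propagate each source to the receiver with L = L_ref − 20·log₁₀(r/r_ref), then add intensities.
exhaust stack: 90 − 20·log₁₀(33.3/2.8) = 90 − 21.51 = 68.49 dB(A).
milling machine: 89 − 20·log₁₀(33.3/2.8) = 89 − 21.51 = 67.49 dB(A).
pump: 83 − 20·log₁₀(30.4/2.8) = 83 − 20.71 = 62.29 dB(A).
grinder: 87 − 20·log₁₀(14.9/2.8) = 87 − 14.52 = 72.48 dB(A).
Σ 10^(L/10) = 3.208e+07 → L_total = 10·log₁₀(3.208e+07) = 75.06 dB(A).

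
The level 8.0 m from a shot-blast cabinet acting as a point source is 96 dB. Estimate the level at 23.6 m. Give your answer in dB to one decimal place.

86.6 dB

For a point source, L₂ = L₁ − 20·log₁₀(r₂/r₁).
L₂ = 96 − 20·log₁₀(23.6/8.0) = 96 − 9.396 = 86.60 dB.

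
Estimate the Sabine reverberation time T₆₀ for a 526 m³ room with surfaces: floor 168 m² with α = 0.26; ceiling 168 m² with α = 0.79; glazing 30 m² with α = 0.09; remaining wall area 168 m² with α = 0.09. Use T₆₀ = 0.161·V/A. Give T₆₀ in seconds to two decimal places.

Total absorption A = 168·0.26 + 168·0.79 + 30·0.09 + 168·0.09 = 194.22 m² sabins.
T₆₀ = 0.161 × 526 / 194.22 = 0.436 s.

0.44 s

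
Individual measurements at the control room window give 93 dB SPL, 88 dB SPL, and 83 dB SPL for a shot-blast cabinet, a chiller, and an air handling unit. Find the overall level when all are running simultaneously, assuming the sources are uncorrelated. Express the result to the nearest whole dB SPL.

Incoherent sources combine by intensity addition: L_total = 10·log₁₀(Σ 10^(L_i/10)).
Σ 10^(L/10) = 10^(93/10) + 10^(88/10) + 10^(83/10) = 2.826e+09.
L_total = 10·log₁₀(2.826e+09) = 94.51 dB SPL.

95 dB SPL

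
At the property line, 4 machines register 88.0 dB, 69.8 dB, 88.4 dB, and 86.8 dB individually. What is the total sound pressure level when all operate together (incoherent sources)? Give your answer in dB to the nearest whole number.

For uncorrelated sources the intensities add, so convert each level to linear form, sum, and take 10·log₁₀ of the total.
Σ 10^(L/10) = 10^(88.0/10) + 10^(69.8/10) + 10^(88.4/10) + 10^(86.8/10) = 1.811e+09.
L_total = 10·log₁₀(1.811e+09) = 92.58 dB.

93 dB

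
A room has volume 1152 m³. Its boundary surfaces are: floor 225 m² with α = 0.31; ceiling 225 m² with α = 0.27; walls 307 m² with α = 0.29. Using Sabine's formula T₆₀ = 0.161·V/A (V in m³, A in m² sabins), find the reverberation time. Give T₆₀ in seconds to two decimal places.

0.84 s

A = Σ Sᵢαᵢ = 225·0.31 + 225·0.27 + 307·0.29 = 219.53 m².
T₆₀ = 0.161 × 1152 / 219.53 = 0.845 s.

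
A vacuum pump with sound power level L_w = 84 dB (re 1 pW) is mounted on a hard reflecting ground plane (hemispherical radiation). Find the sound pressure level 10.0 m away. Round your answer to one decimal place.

Free-field hemispherical radiation: L_p = L_w − 10·log₁₀(2π·r²), r = 10.0 m.
2π·r² = 628.3 m², 10·log₁₀ of that is 27.982 dB.
L_p = 84 − 27.982 = 56.02 dB.

56.0 dB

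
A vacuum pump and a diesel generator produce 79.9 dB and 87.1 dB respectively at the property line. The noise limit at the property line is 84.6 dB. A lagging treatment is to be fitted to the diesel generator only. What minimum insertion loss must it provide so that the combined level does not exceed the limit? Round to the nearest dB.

Fixed contribution from the other source: Σ 10^(L/10) = 10^(79.9/10) = 9.772e+07 (79.90 dB).
The limit corresponds to 10^(84.6/10) = 2.884e+08; subtracting the fixed part leaves 1.907e+08 for the diesel generator, i.e. 82.80 dB.
So the diesel generator must be reduced from 87.1 to 82.80 dB: IL = 4.30 dB.

4 dB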